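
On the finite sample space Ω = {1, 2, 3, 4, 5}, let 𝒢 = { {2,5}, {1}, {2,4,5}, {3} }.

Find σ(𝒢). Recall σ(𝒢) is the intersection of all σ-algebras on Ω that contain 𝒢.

σ(𝒢) = { {}, {1}, {3}, {4}, {1,3}, {1,4}, {2,5}, {3,4}, {1,2,5}, {1,3,4}, {2,3,5}, {2,4,5}, {1,2,3,5}, {1,2,4,5}, {2,3,4,5}, Ω }

Check:
Take S₀ = 𝒢 ∪ {∅, Ω} = { {}, {1}, {3}, {2,5}, {2,4,5}, Ω }.
Iteration 1 (6 new):
  {1,3}  = Ω∖{2,4,5}
  {1,2,5}  = {2,5} ∪ {1}
  {1,3,4}  = Ω∖{2,5}
  {2,3,5}  = {3} ∪ {2,5}
  {1,2,4,5}  = Ω∖{3}
  {2,3,4,5}  = Ω∖{1}
  [12 total]
Iteration 2 adds 3:
  {1,4}  = Ω∖{2,3,5}
  {3,4}  = Ω∖{1,2,5}
  {1,2,3,5}  = {2,5} ∪ {1,3}
  [15 total]
Iteration 3 (1 new):
  {4}  = Ω∖{1,2,3,5}
  [16 total]
Iteration 4: closed — nothing new.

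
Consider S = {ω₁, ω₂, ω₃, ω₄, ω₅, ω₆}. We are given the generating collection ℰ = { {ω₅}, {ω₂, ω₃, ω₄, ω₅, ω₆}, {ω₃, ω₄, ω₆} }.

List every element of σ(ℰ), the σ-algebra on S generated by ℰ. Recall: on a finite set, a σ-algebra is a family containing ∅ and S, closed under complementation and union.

Seed the family with ℰ together with ∅ and S: { {}, {ω₅}, {ω₃, ω₄, ω₆}, {ω₂, ω₃, ω₄, ω₅, ω₆}, S }.
Round 1 adds 4:
  {ω₁}  = {ω₂, ω₃, ω₄, ω₅, ω₆}ᶜ
  {ω₁, ω₂, ω₅}  = {ω₃, ω₄, ω₆}ᶜ
  {ω₃, ω₄, ω₅, ω₆}  = {ω₃, ω₄, ω₆} ∪ {ω₅}
  {ω₁, ω₂, ω₃, ω₄, ω₆}  = {ω₅}ᶜ
  — 9 sets.
Round 2 adds 4:
  {ω₁, ω₂}  = {ω₃, ω₄, ω₅, ω₆}ᶜ
  {ω₁, ω₅}  = {ω₅} ∪ {ω₁}
  {ω₁, ω₃, ω₄, ω₆}  = {ω₃, ω₄, ω₆} ∪ {ω₁}
  {ω₁, ω₃, ω₄, ω₅, ω₆}  = {ω₃, ω₄, ω₅, ω₆} ∪ {ω₁}
  — 13 sets.
Round 3. New:
  {ω₂}  = {ω₁, ω₃, ω₄, ω₅, ω₆}ᶜ
  {ω₂, ω₅}  = {ω₁, ω₃, ω₄, ω₆}ᶜ
  {ω₂, ω₃, ω₄, ω₆}  = {ω₁, ω₅}ᶜ
  — 16 sets.
Round 4: closed — nothing new.

|σ(ℰ)| = 16.  σ(ℰ) = { {}, {ω₁}, {ω₂}, {ω₅}, {ω₁, ω₂}, {ω₁, ω₅}, {ω₂, ω₅}, {ω₁, ω₂, ω₅}, {ω₃, ω₄, ω₆}, {ω₁, ω₃, ω₄, ω₆}, {ω₂, ω₃, ω₄, ω₆}, {ω₃, ω₄, ω₅, ω₆}, {ω₁, ω₂, ω₃, ω₄, ω₆}, {ω₁, ω₃, ω₄, ω₅, ω₆}, {ω₂, ω₃, ω₄, ω₅, ω₆}, S }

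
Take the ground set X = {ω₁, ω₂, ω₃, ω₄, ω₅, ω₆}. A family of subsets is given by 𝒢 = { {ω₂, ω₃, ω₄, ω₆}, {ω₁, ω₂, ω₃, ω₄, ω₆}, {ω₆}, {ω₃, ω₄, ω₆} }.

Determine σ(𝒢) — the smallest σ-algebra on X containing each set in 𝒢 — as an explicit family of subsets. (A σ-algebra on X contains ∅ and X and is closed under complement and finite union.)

Take S₀ = 𝒢 ∪ {∅, X} = { {}, {ω₆}, {ω₃, ω₄, ω₆}, {ω₂, ω₃, ω₄, ω₆}, {ω₁, ω₂, ω₃, ω₄, ω₆}, X }.
Iteration 1. New:
  {ω₅}  = X∖{ω₁, ω₂, ω₃, ω₄, ω₆}
  {ω₁, ω₅}  = X∖{ω₂, ω₃, ω₄, ω₆}
  {ω₁, ω₂, ω₅}  = X∖{ω₃, ω₄, ω₆}
  {ω₁, ω₂, ω₃, ω₄, ω₅}  = X∖{ω₆}
  — 10 sets.
Iteration 2: 6 new —
  {ω₅, ω₆}  = {ω₆} ∪ {ω₅}
  {ω₁, ω₅, ω₆}  = {ω₆} ∪ {ω₁, ω₅}
  {ω₁, ω₂, ω₅, ω₆}  = {ω₆} ∪ {ω₁, ω₂, ω₅}
  {ω₃, ω₄, ω₅, ω₆}  = {ω₅} ∪ {ω₃, ω₄, ω₆}
  {ω₁, ω₃, ω₄, ω₅, ω₆}  = {ω₁, ω₅} ∪ {ω₃, ω₄, ω₆}
  {ω₂, ω₃, ω₄, ω₅, ω₆}  = {ω₅} ∪ {ω₂, ω₃, ω₄, ω₆}
  — 16 sets.
Iteration 3 (6 new):
  {ω₁}  = X∖{ω₂, ω₃, ω₄, ω₅, ω₆}
  {ω₂}  = X∖{ω₁, ω₃, ω₄, ω₅, ω₆}
  {ω₁, ω₂}  = X∖{ω₃, ω₄, ω₅, ω₆}
  {ω₃, ω₄}  = X∖{ω₁, ω₂, ω₅, ω₆}
  {ω₂, ω₃, ω₄}  = X∖{ω₁, ω₅, ω₆}
  {ω₁, ω₂, ω₃, ω₄}  = X∖{ω₅, ω₆}
  — 22 sets.
Iteration 4: 10 new —
  {ω₁, ω₆}  = {ω₆} ∪ {ω₁}
  {ω₂, ω₅}  = {ω₂} ∪ {ω₅}
  {ω₂, ω₆}  = {ω₂} ∪ {ω₆}
  {ω₁, ω₂, ω₆}  = {ω₁, ω₂} ∪ {ω₆}
  {ω₁, ω₃, ω₄}  = {ω₃, ω₄} ∪ {ω₁}
  {ω₂, ω₅, ω₆}  = {ω₅, ω₆} ∪ {ω₂}
  {ω₃, ω₄, ω₅}  = {ω₃, ω₄} ∪ {ω₅}
  {ω₁, ω₃, ω₄, ω₅}  = {ω₃, ω₄} ∪ {ω₁, ω₅}
  {ω₁, ω₃, ω₄, ω₆}  = {ω₃, ω₄, ω₆} ∪ {ω₁}
  {ω₂, ω₃, ω₄, ω₅}  = {ω₂, ω₃, ω₄} ∪ {ω₅}
  — 32 sets.
Iteration 5: already closed under ᶜ and ∪.

Hence σ(𝒢) has 32 members: { {}, {ω₁}, {ω₂}, {ω₅}, {ω₆}, {ω₁, ω₂}, {ω₁, ω₅}, {ω₁, ω₆}, {ω₂, ω₅}, {ω₂, ω₆}, {ω₃, ω₄}, {ω₅, ω₆}, {ω₁, ω₂, ω₅}, {ω₁, ω₂, ω₆}, {ω₁, ω₃, ω₄}, {ω₁, ω₅, ω₆}, {ω₂, ω₃, ω₄}, {ω₂, ω₅, ω₆}, {ω₃, ω₄, ω₅}, {ω₃, ω₄, ω₆}, {ω₁, ω₂, ω₃, ω₄}, {ω₁, ω₂, ω₅, ω₆}, {ω₁, ω₃, ω₄, ω₅}, {ω₁, ω₃, ω₄, ω₆}, {ω₂, ω₃, ω₄, ω₅}, {ω₂, ω₃, ω₄, ω₆}, {ω₃, ω₄, ω₅, ω₆}, {ω₁, ω₂, ω₃, ω₄, ω₅}, {ω₁, ω₂, ω₃, ω₄, ω₆}, {ω₁, ω₃, ω₄, ω₅, ω₆}, {ω₂, ω₃, ω₄, ω₅, ω₆}, X }.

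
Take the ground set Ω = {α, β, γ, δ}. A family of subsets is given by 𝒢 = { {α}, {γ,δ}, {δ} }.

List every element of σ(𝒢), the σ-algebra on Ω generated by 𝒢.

Initial family (5 sets): { {}, {α}, {δ}, {γ,δ}, Ω }.
Pass 1: +5 →
  {α,β}  = ᶜ of {γ,δ}
  {α,δ}  = {δ} ∪ {α}
  {α,β,γ}  = ᶜ of {δ}
  {α,γ,δ}  = {γ,δ} ∪ {α}
  {β,γ,δ}  = ᶜ of {α}
Pass 2 adds 3:
  {β}  = ᶜ of {α,γ,δ}
  {β,γ}  = ᶜ of {α,δ}
  {α,β,δ}  = {α,β} ∪ {α,δ}
Pass 3: 2 new —
  {γ}  = ᶜ of {α,β,δ}
  {β,δ}  = {δ} ∪ {β}
Pass 4 adds 1:
  {α,γ}  = ᶜ of {β,δ}
Pass 5: stable.

Hence σ(𝒢) has 16 members: { {}, {α}, {β}, {γ}, {δ}, {α,β}, {α,γ}, {α,δ}, {β,γ}, {β,δ}, {γ,δ}, {α,β,γ}, {α,β,δ}, {α,γ,δ}, {β,γ,δ}, Ω }.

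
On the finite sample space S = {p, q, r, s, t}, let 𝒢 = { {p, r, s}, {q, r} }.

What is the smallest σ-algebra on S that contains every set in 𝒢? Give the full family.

Begin from { {}, {q, r}, {p, r, s}, S } (that is, 𝒢 plus ∅ and S).
Round 1 (3 new):
  {q, t}  = {p, r, s}ᶜ
  {p, s, t}  = {q, r}ᶜ
  {p, q, r, s}  = {q, r} ∪ {p, r, s}
  [7 total]
Round 2 adds 4:
  {t}  = {p, q, r, s}ᶜ
  {q, r, t}  = {q, t} ∪ {q, r}
  {p, q, s, t}  = {p, s, t} ∪ {q, t}
  {p, r, s, t}  = {p, s, t} ∪ {p, r, s}
  [11 total]
Round 3 adds 3:
  {q}  = {p, r, s, t}ᶜ
  {r}  = {p, q, s, t}ᶜ
  {p, s}  = {q, r, t}ᶜ
  [14 total]
Round 4. New:
  {r, t}  = {r} ∪ {t}
  {p, q, s}  = {p, s} ∪ {q}
  [16 total]
Round 5: no new sets; the family is a σ-algebra.

Therefore σ(𝒢) = { {}, {q}, {r}, {t}, {p, s}, {q, r}, {q, t}, {r, t}, {p, q, s}, {p, r, s}, {p, s, t}, {q, r, t}, {p, q, r, s}, {p, q, s, t}, {p, r, s, t}, S } (|σ(𝒢)| = 16).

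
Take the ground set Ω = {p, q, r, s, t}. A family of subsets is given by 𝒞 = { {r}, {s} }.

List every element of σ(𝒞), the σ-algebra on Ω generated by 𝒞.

σ(𝒞) = { ∅, {r}, {s}, {r, s}, {p, q, t}, {p, q, r, t}, {p, q, s, t}, Ω }

Working:
Seed the family with 𝒞 together with ∅ and Ω: { ∅, {r}, {s}, Ω }.
Step 1: 3 new —
  {r, s}  = {r} ∪ {s}
  {p, q, r, t}  = ᶜ of {s}
  {p, q, s, t}  = ᶜ of {r}
  |family| = 7
Step 2: 1 new —
  {p, q, t}  = ᶜ of {r, s}
  |family| = 8
Step 3: closed — nothing new.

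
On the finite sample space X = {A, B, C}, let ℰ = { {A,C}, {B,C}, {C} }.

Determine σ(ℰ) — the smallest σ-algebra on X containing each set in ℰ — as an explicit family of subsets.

Start: ℰ ∪ {∅, X} = { ∅, {C}, {A,C}, {B,C}, X }.
Round 1 (3 new):
  {A}  = {B,C}ᶜ
  {B}  = {A,C}ᶜ
  {A,B}  = {C}ᶜ
  [8 total]
Round 2: already closed under ᶜ and ∪.

σ(ℰ) = { ∅, {A}, {B}, {C}, {A,B}, {A,C}, {B,C}, X }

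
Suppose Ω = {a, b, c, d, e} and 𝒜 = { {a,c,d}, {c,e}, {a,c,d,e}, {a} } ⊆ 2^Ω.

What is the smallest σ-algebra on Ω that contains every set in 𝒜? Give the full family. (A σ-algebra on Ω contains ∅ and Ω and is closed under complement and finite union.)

Answer: σ(𝒜) = { ∅, {a}, {b}, {c}, {d}, {e}, {a,b}, {a,c}, {a,d}, {a,e}, {b,c}, {b,d}, {b,e}, {c,d}, {c,e}, {d,e}, {a,b,c}, {a,b,d}, {a,b,e}, {a,c,d}, {a,c,e}, {a,d,e}, {b,c,d}, {b,c,e}, {b,d,e}, {c,d,e}, {a,b,c,d}, {a,b,c,e}, {a,b,d,e}, {a,c,d,e}, {b,c,d,e}, Ω }

Trace:
Take S₀ = 𝒜 ∪ {∅, Ω} = { ∅, {a}, {c,e}, {a,c,d}, {a,c,d,e}, Ω }.
Step 1 (5 new):
  {b}  = ᶜ of {a,c,d,e}
  {b,e}  = ᶜ of {a,c,d}
  {a,b,d}  = ᶜ of {c,e}
  {a,c,e}  = {c,e} ∪ {a}
  {b,c,d,e}  = ᶜ of {a}
  (now 11)
Step 2: +7 →
  {a,b}  = {b} ∪ {a}
  {b,d}  = ᶜ of {a,c,e}
  {a,b,e}  = {b,e} ∪ {a}
  {b,c,e}  = {b,e} ∪ {c,e}
  {a,b,c,d}  = {b} ∪ {a,c,d}
  {a,b,c,e}  = {b,e} ∪ {a,c,e}
  {a,b,d,e}  = {b,e} ∪ {a,b,d}
  (now 18)
Step 3 adds 7:
  {c}  = ᶜ of {a,b,d,e}
  {d}  = ᶜ of {a,b,c,e}
  {e}  = ᶜ of {a,b,c,d}
  {a,d}  = ᶜ of {b,c,e}
  {c,d}  = ᶜ of {a,b,e}
  {b,d,e}  = {b,e} ∪ {b,d}
  {c,d,e}  = ᶜ of {a,b}
  (now 25)
Step 4: 7 new —
  {a,c}  = ᶜ of {b,d,e}
  {a,e}  = {e} ∪ {a}
  {b,c}  = {b} ∪ {c}
  {d,e}  = {e} ∪ {d}
  {a,b,c}  = {a,b} ∪ {c}
  {a,d,e}  = {e} ∪ {a,d}
  {b,c,d}  = {c,d} ∪ {b}
  (now 32)
Step 5: already closed under ᶜ and ∪.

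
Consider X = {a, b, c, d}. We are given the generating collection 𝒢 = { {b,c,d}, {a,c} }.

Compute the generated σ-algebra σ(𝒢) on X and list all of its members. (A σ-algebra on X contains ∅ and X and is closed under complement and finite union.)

Answer: σ(𝒢) = { ∅, {a}, {c}, {a,c}, {b,d}, {a,b,d}, {b,c,d}, X }

Check:
Begin from { ∅, {a,c}, {b,c,d}, X } (that is, 𝒢 plus ∅ and X).
Step 1. New:
  {a}  = X∖{b,c,d}
  {b,d}  = X∖{a,c}
Step 2 adds 1:
  {a,b,d}  = {b,d} ∪ {a}
Step 3 adds 1:
  {c}  = X∖{a,b,d}
After Step 4 the family is unchanged; done.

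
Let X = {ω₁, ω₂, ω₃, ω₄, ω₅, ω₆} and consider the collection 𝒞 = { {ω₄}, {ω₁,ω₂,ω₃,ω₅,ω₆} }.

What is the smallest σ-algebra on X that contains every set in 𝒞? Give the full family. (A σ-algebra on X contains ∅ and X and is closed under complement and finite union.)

σ(𝒞) (4 sets): { ∅, {ω₄}, {ω₁,ω₂,ω₃,ω₅,ω₆}, X }

Trace:
Start: 𝒞 ∪ {∅, X} = { ∅, {ω₄}, {ω₁,ω₂,ω₃,ω₅,ω₆}, X }.
Step 1: no new sets; the family is a σ-algebra.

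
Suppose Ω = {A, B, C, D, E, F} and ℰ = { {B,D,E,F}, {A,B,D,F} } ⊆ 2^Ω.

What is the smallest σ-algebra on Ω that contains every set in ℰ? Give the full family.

Begin from { ∅, {A,B,D,F}, {B,D,E,F}, Ω } (that is, ℰ plus ∅ and Ω).
Step 1 (3 new):
  {A,C}  = ᶜ of {B,D,E,F}
  {C,E}  = ᶜ of {A,B,D,F}
  {A,B,D,E,F}  = {B,D,E,F} ∪ {A,B,D,F}
Step 2 adds 4:
  {C}  = ᶜ of {A,B,D,E,F}
  {A,C,E}  = {A,C} ∪ {C,E}
  {A,B,C,D,F}  = {A,B,D,F} ∪ {A,C}
  {B,C,D,E,F}  = {B,D,E,F} ∪ {C,E}
Step 3 adds 3:
  {A}  = ᶜ of {B,C,D,E,F}
  {E}  = ᶜ of {A,B,C,D,F}
  {B,D,F}  = ᶜ of {A,C,E}
Step 4 (2 new):
  {A,E}  = {E} ∪ {A}
  {B,C,D,F}  = {C} ∪ {B,D,F}
Step 5: closed — nothing new.

|σ(ℰ)| = 16.  σ(ℰ) = { ∅, {A}, {C}, {E}, {A,C}, {A,E}, {C,E}, {A,C,E}, {B,D,F}, {A,B,D,F}, {B,C,D,F}, {B,D,E,F}, {A,B,C,D,F}, {A,B,D,E,F}, {B,C,D,E,F}, Ω }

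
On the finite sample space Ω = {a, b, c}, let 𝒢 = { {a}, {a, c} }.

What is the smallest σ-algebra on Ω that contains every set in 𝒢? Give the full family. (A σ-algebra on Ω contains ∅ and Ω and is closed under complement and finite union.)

Begin from { {}, {a}, {a, c}, Ω } (that is, 𝒢 plus ∅ and Ω).
Iteration 1: +2 →
  {b}  = Ω∖{a, c}
  {b, c}  = Ω∖{a}
  (now 6)
Iteration 2 (1 new):
  {a, b}  = {b} ∪ {a}
  (now 7)
Iteration 3: +1 →
  {c}  = Ω∖{a, b}
  (now 8)
Iteration 4: already closed under ᶜ and ∪.

Hence σ(𝒢) has 8 members: { {}, {a}, {b}, {c}, {a, b}, {a, c}, {b, c}, Ω }.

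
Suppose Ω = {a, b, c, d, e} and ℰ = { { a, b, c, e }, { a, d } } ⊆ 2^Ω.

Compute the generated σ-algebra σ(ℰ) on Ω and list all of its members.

Initial family (4 sets): { {  }, { a, d }, { a, b, c, e }, Ω }.
Pass 1 adds 2:
  { d }  = ᶜ of { a, b, c, e }
  { b, c, e }  = ᶜ of { a, d }
  (now 6)
Pass 2 (1 new):
  { b, c, d, e }  = { b, c, e } ∪ { d }
  (now 7)
Pass 3: +1 →
  { a }  = ᶜ of { b, c, d, e }
  (now 8)
Pass 4: stable.

Therefore σ(ℰ) = { {  }, { a }, { d }, { a, d }, { b, c, e }, { a, b, c, e }, { b, c, d, e }, Ω } (|σ(ℰ)| = 8).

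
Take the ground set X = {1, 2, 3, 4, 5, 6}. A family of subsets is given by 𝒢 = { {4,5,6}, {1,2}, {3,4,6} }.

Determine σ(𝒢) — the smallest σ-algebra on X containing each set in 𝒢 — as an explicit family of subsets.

σ(𝒢) = { {}, {3}, {5}, {1,2}, {3,5}, {4,6}, {1,2,3}, {1,2,5}, {3,4,6}, {4,5,6}, {1,2,3,5}, {1,2,4,6}, {3,4,5,6}, {1,2,3,4,6}, {1,2,4,5,6}, X }

Trace:
Take S₀ = 𝒢 ∪ {∅, X} = { {}, {1,2}, {3,4,6}, {4,5,6}, X }.
Round 1 (5 new):
  {1,2,3}  = {4,5,6}ᶜ
  {1,2,5}  = {3,4,6}ᶜ
  {3,4,5,6}  = {1,2}ᶜ
  {1,2,3,4,6}  = {1,2} ∪ {3,4,6}
  {1,2,4,5,6}  = {1,2} ∪ {4,5,6}
  — 10 sets.
Round 2: +3 →
  {3}  = {1,2,4,5,6}ᶜ
  {5}  = {1,2,3,4,6}ᶜ
  {1,2,3,5}  = {1,2,3} ∪ {1,2,5}
  — 13 sets.
Round 3: +2 →
  {3,5}  = {3} ∪ {5}
  {4,6}  = {1,2,3,5}ᶜ
  — 15 sets.
Round 4 adds 1:
  {1,2,4,6}  = {3,5}ᶜ
  — 16 sets.
After Round 5 the family is unchanged; done.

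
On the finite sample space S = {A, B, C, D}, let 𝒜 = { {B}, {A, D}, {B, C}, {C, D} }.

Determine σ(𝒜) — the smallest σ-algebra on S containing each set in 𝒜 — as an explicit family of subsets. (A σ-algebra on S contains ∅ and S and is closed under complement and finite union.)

|σ(𝒜)| = 16.  σ(𝒜) = { {}, {A}, {B}, {C}, {D}, {A, B}, {A, C}, {A, D}, {B, C}, {B, D}, {C, D}, {A, B, C}, {A, B, D}, {A, C, D}, {B, C, D}, S }

Derivation:
Seed the family with 𝒜 together with ∅ and S: { {}, {B}, {A, D}, {B, C}, {C, D}, S }.
Step 1. New:
  {A, B}  = ᶜ of {C, D}
  {A, B, D}  = {A, D} ∪ {B}
  {A, C, D}  = ᶜ of {B}
  {B, C, D}  = {C, D} ∪ {B, C}
  — 10 sets.
Step 2: 3 new —
  {A}  = ᶜ of {B, C, D}
  {C}  = ᶜ of {A, B, D}
  {A, B, C}  = {A, B} ∪ {B, C}
  — 13 sets.
Step 3 adds 2:
  {D}  = ᶜ of {A, B, C}
  {A, C}  = {C} ∪ {A}
  — 15 sets.
Step 4. New:
  {B, D}  = ᶜ of {A, C}
  — 16 sets.
Step 5: already closed under ᶜ and ∪.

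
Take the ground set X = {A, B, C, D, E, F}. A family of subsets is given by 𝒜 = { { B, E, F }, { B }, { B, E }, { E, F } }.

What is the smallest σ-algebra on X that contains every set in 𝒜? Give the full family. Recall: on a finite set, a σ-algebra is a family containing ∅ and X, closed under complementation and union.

Seed the family with 𝒜 together with ∅ and X: { {  }, { B }, { B, E }, { E, F }, { B, E, F }, X }.
Pass 1: +4 →
  { A, C, D }  = ᶜ of { B, E, F }
  { A, B, C, D }  = ᶜ of { E, F }
  { A, C, D, F }  = ᶜ of { B, E }
  { A, C, D, E, F }  = ᶜ of { B }
  [10 total]
Pass 2 adds 2:
  { A, B, C, D, E }  = { B, E } ∪ { A, C, D }
  { A, B, C, D, F }  = { B } ∪ { A, C, D, F }
  [12 total]
Pass 3: +2 →
  { E }  = ᶜ of { A, B, C, D, F }
  { F }  = ᶜ of { A, B, C, D, E }
  [14 total]
Pass 4: 2 new —
  { B, F }  = { B } ∪ { F }
  { A, C, D, E }  = { A, C, D } ∪ { E }
  [16 total]
After Pass 5 the family is unchanged; done.

Hence σ(𝒜) has 16 members: { {  }, { B }, { E }, { F }, { B, E }, { B, F }, { E, F }, { A, C, D }, { B, E, F }, { A, B, C, D }, { A, C, D, E }, { A, C, D, F }, { A, B, C, D, E }, { A, B, C, D, F }, { A, C, D, E, F }, X }.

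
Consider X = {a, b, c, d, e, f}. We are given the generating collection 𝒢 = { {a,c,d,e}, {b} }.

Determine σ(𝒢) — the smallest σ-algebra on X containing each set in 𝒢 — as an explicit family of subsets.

Answer: σ(𝒢) = { {}, {b}, {f}, {b,f}, {a,c,d,e}, {a,b,c,d,e}, {a,c,d,e,f}, X }

Trace:
Begin from { {}, {b}, {a,c,d,e}, X } (that is, 𝒢 plus ∅ and X).
Pass 1: 3 new —
  {b,f}  = ᶜ of {a,c,d,e}
  {a,b,c,d,e}  = {a,c,d,e} ∪ {b}
  {a,c,d,e,f}  = ᶜ of {b}
  [7 total]
Pass 2 adds 1:
  {f}  = ᶜ of {a,b,c,d,e}
  [8 total]
Pass 3 adds nothing — fixpoint reached.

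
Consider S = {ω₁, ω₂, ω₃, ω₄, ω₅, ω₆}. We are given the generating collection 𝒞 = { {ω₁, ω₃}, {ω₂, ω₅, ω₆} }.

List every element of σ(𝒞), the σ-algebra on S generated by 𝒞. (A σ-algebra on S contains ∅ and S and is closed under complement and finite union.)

Start: 𝒞 ∪ {∅, S} = { ∅, {ω₁, ω₃}, {ω₂, ω₅, ω₆}, S }.
Round 1 (3 new):
  {ω₁, ω₃, ω₄}  = ᶜ of {ω₂, ω₅, ω₆}
  {ω₂, ω₄, ω₅, ω₆}  = ᶜ of {ω₁, ω₃}
  {ω₁, ω₂, ω₃, ω₅, ω₆}  = {ω₁, ω₃} ∪ {ω₂, ω₅, ω₆}
Round 2: 1 new —
  {ω₄}  = ᶜ of {ω₁, ω₂, ω₃, ω₅, ω₆}
Round 3 adds nothing — fixpoint reached.

σ(𝒞) = { ∅, {ω₄}, {ω₁, ω₃}, {ω₁, ω₃, ω₄}, {ω₂, ω₅, ω₆}, {ω₂, ω₄, ω₅, ω₆}, {ω₁, ω₂, ω₃, ω₅, ω₆}, S }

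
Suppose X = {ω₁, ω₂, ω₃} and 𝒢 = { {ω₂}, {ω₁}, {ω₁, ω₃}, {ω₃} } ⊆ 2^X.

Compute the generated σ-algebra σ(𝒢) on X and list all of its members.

Initial family (6 sets): { ∅, {ω₁}, {ω₂}, {ω₃}, {ω₁, ω₃}, X }.
Iteration 1: 2 new —
  {ω₁, ω₂}  = X∖{ω₃}
  {ω₂, ω₃}  = X∖{ω₁}
Iteration 2: no new sets; the family is a σ-algebra.

Therefore σ(𝒢) = { ∅, {ω₁}, {ω₂}, {ω₃}, {ω₁, ω₂}, {ω₁, ω₃}, {ω₂, ω₃}, X } (|σ(𝒢)| = 8).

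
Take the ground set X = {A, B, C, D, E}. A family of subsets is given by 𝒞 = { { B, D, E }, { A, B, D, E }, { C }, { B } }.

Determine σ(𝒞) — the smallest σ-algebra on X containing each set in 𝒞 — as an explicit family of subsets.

Take S₀ = 𝒞 ∪ {∅, X} = { {}, { B }, { C }, { B, D, E }, { A, B, D, E }, X }.
Pass 1 (4 new):
  { A, C }  = ᶜ of { B, D, E }
  { B, C }  = { C } ∪ { B }
  { A, C, D, E }  = ᶜ of { B }
  { B, C, D, E }  = { C } ∪ { B, D, E }
  — 10 sets.
Pass 2. New:
  { A }  = ᶜ of { B, C, D, E }
  { A, B, C }  = { B } ∪ { A, C }
  { A, D, E }  = ᶜ of { B, C }
  — 13 sets.
Pass 3. New:
  { A, B }  = { B } ∪ { A }
  { D, E }  = ᶜ of { A, B, C }
  — 15 sets.
Pass 4. New:
  { C, D, E }  = ᶜ of { A, B }
  — 16 sets.
Pass 5: stable.

σ(𝒞) = { {}, { A }, { B }, { C }, { A, B }, { A, C }, { B, C }, { D, E }, { A, B, C }, { A, D, E }, { B, D, E }, { C, D, E }, { A, B, D, E }, { A, C, D, E }, { B, C, D, E }, X }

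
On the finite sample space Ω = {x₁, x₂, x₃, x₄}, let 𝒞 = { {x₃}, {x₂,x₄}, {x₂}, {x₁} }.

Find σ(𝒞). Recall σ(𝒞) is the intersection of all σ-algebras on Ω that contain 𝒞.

Answer: σ(𝒞) = { {}, {x₁}, {x₂}, {x₃}, {x₄}, {x₁,x₂}, {x₁,x₃}, {x₁,x₄}, {x₂,x₃}, {x₂,x₄}, {x₃,x₄}, {x₁,x₂,x₃}, {x₁,x₂,x₄}, {x₁,x₃,x₄}, {x₂,x₃,x₄}, Ω }

Trace:
Take S₀ = 𝒞 ∪ {∅, Ω} = { {}, {x₁}, {x₂}, {x₃}, {x₂,x₄}, Ω }.
Pass 1 adds 6:
  {x₁,x₂}  = {x₂} ∪ {x₁}
  {x₁,x₃}  = ᶜ of {x₂,x₄}
  {x₂,x₃}  = {x₃} ∪ {x₂}
  {x₁,x₂,x₄}  = ᶜ of {x₃}
  {x₁,x₃,x₄}  = ᶜ of {x₂}
  {x₂,x₃,x₄}  = ᶜ of {x₁}
  — 12 sets.
Pass 2: 3 new —
  {x₁,x₄}  = ᶜ of {x₂,x₃}
  {x₃,x₄}  = ᶜ of {x₁,x₂}
  {x₁,x₂,x₃}  = {x₁,x₂} ∪ {x₃}
  — 15 sets.
Pass 3 adds 1:
  {x₄}  = ᶜ of {x₁,x₂,x₃}
  — 16 sets.
Pass 4: already closed under ᶜ and ∪.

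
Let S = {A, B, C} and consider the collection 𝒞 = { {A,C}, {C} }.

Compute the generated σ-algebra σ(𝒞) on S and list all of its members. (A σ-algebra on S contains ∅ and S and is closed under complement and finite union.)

Initial family (4 sets): { {}, {C}, {A,C}, S }.
Pass 1 adds 2:
  {B}  = S∖{A,C}
  {A,B}  = S∖{C}
  [6 total]
Pass 2. New:
  {B,C}  = {C} ∪ {B}
  [7 total]
Pass 3: 1 new —
  {A}  = S∖{B,C}
  [8 total]
Pass 4: already closed under ᶜ and ∪.

σ(𝒞) = { {}, {A}, {B}, {C}, {A,B}, {A,C}, {B,C}, S }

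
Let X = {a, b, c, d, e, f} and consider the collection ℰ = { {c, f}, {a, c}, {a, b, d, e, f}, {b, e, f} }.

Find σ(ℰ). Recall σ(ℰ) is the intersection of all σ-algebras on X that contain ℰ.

Initial family (6 sets): { {}, {a, c}, {c, f}, {b, e, f}, {a, b, d, e, f}, X }.
Iteration 1. New:
  {c}  = ᶜ of {a, b, d, e, f}
  {a, c, d}  = ᶜ of {b, e, f}
  {a, c, f}  = {a, c} ∪ {c, f}
  {a, b, d, e}  = ᶜ of {c, f}
  {b, c, e, f}  = {c, f} ∪ {b, e, f}
  {b, d, e, f}  = ᶜ of {a, c}
  {a, b, c, e, f}  = {a, c} ∪ {b, e, f}
  — 13 sets.
Iteration 2: +6 →
  {d}  = ᶜ of {a, b, c, e, f}
  {a, d}  = ᶜ of {b, c, e, f}
  {b, d, e}  = ᶜ of {a, c, f}
  {a, c, d, f}  = {a, c, f} ∪ {a, c, d}
  {a, b, c, d, e}  = {a, b, d, e} ∪ {c}
  {b, c, d, e, f}  = {c} ∪ {b, d, e, f}
  — 19 sets.
Iteration 3. New:
  {a}  = ᶜ of {b, c, d, e, f}
  {f}  = ᶜ of {a, b, c, d, e}
  {b, e}  = ᶜ of {a, c, d, f}
  {c, d}  = {c} ∪ {d}
  {c, d, f}  = {c, f} ∪ {d}
  {b, c, d, e}  = {b, d, e} ∪ {c}
  — 25 sets.
Iteration 4 adds 7:
  {a, f}  = ᶜ of {b, c, d, e}
  {d, f}  = {f} ∪ {d}
  {a, b, e}  = ᶜ of {c, d, f}
  {a, d, f}  = {f} ∪ {a, d}
  {b, c, e}  = {b, e} ∪ {c}
  {a, b, c, e}  = {b, e} ∪ {a, c}
  {a, b, e, f}  = ᶜ of {c, d}
  — 32 sets.
Iteration 5: stable.

σ(ℰ) = { {}, {a}, {c}, {d}, {f}, {a, c}, {a, d}, {a, f}, {b, e}, {c, d}, {c, f}, {d, f}, {a, b, e}, {a, c, d}, {a, c, f}, {a, d, f}, {b, c, e}, {b, d, e}, {b, e, f}, {c, d, f}, {a, b, c, e}, {a, b, d, e}, {a, b, e, f}, {a, c, d, f}, {b, c, d, e}, {b, c, e, f}, {b, d, e, f}, {a, b, c, d, e}, {a, b, c, e, f}, {a, b, d, e, f}, {b, c, d, e, f}, X }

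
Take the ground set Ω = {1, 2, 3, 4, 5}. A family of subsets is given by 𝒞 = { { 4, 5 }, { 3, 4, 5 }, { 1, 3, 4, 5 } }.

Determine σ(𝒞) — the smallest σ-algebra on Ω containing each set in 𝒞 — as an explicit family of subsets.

σ(𝒞) (16 sets): { {}, { 1 }, { 2 }, { 3 }, { 1, 2 }, { 1, 3 }, { 2, 3 }, { 4, 5 }, { 1, 2, 3 }, { 1, 4, 5 }, { 2, 4, 5 }, { 3, 4, 5 }, { 1, 2, 4, 5 }, { 1, 3, 4, 5 }, { 2, 3, 4, 5 }, Ω }

Trace:
Begin from { {}, { 4, 5 }, { 3, 4, 5 }, { 1, 3, 4, 5 }, Ω } (that is, 𝒞 plus ∅ and Ω).
Iteration 1 (3 new):
  { 2 }  = { 1, 3, 4, 5 }ᶜ
  { 1, 2 }  = { 3, 4, 5 }ᶜ
  { 1, 2, 3 }  = { 4, 5 }ᶜ
Iteration 2: +3 →
  { 2, 4, 5 }  = { 4, 5 } ∪ { 2 }
  { 1, 2, 4, 5 }  = { 4, 5 } ∪ { 1, 2 }
  { 2, 3, 4, 5 }  = { 2 } ∪ { 3, 4, 5 }
Iteration 3: 3 new —
  { 1 }  = { 2, 3, 4, 5 }ᶜ
  { 3 }  = { 1, 2, 4, 5 }ᶜ
  { 1, 3 }  = { 2, 4, 5 }ᶜ
Iteration 4: 2 new —
  { 2, 3 }  = { 3 } ∪ { 2 }
  { 1, 4, 5 }  = { 4, 5 } ∪ { 1 }
Iteration 5: closed — nothing new.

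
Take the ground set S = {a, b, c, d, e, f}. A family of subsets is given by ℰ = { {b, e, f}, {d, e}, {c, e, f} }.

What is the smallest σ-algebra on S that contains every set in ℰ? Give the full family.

Seed the family with ℰ together with ∅ and S: { {}, {d, e}, {b, e, f}, {c, e, f}, S }.
Step 1: 6 new —
  {a, b, d}  = S∖{c, e, f}
  {a, c, d}  = S∖{b, e, f}
  {a, b, c, f}  = S∖{d, e}
  {b, c, e, f}  = {c, e, f} ∪ {b, e, f}
  {b, d, e, f}  = {d, e} ∪ {b, e, f}
  {c, d, e, f}  = {d, e} ∪ {c, e, f}
  [11 total]
Step 2. New:
  {a, b}  = S∖{c, d, e, f}
  {a, c}  = S∖{b, d, e, f}
  {a, d}  = S∖{b, c, e, f}
  {a, b, c, d}  = {a, b, d} ∪ {a, c, d}
  {a, b, d, e}  = {a, b, d} ∪ {d, e}
  {a, c, d, e}  = {d, e} ∪ {a, c, d}
  {a, b, c, d, f}  = {a, b, c, f} ∪ {a, b, d}
  {a, b, c, e, f}  = {b, e, f} ∪ {a, b, c, f}
  {a, b, d, e, f}  = {b, e, f} ∪ {a, b, d}
  {a, c, d, e, f}  = {c, d, e, f} ∪ {a, c, d}
  {b, c, d, e, f}  = {c, d, e, f} ∪ {b, e, f}
  [22 total]
Step 3: 13 new —
  {a}  = S∖{b, c, d, e, f}
  {b}  = S∖{a, c, d, e, f}
  {c}  = S∖{a, b, d, e, f}
  {d}  = S∖{a, b, c, e, f}
  {e}  = S∖{a, b, c, d, f}
  {b, f}  = S∖{a, c, d, e}
  {c, f}  = S∖{a, b, d, e}
  {e, f}  = S∖{a, b, c, d}
  {a, b, c}  = {a, c} ∪ {a, b}
  {a, d, e}  = {d, e} ∪ {a, d}
  {a, b, e, f}  = {a, b} ∪ {b, e, f}
  {a, c, e, f}  = {a, c} ∪ {c, e, f}
  {a, b, c, d, e}  = {d, e} ∪ {a, b, c, d}
  [35 total]
Step 4: +22 →
  {f}  = S∖{a, b, c, d, e}
  {a, e}  = {a} ∪ {e}
  {b, c}  = {b} ∪ {c}
  {b, d}  = S∖{a, c, e, f}
  {b, e}  = {b} ∪ {e}
  {c, d}  = S∖{a, b, e, f}
  {c, e}  = {e} ∪ {c}
  {a, b, e}  = {a, b} ∪ {e}
  {a, b, f}  = {a, b} ∪ {b, f}
  {a, c, e}  = {e} ∪ {a, c}
  {a, c, f}  = {a} ∪ {c, f}
  {a, e, f}  = {e, f} ∪ {a}
  {b, c, f}  = S∖{a, d, e}
  {b, d, e}  = {b} ∪ {d, e}
  {b, d, f}  = {b, f} ∪ {d}
  {c, d, e}  = {d, e} ∪ {c}
  {c, d, f}  = {c, f} ∪ {d}
  {d, e, f}  = S∖{a, b, c}
  {a, b, c, e}  = {a, b, c} ∪ {e}
  {a, b, d, f}  = {b, f} ∪ {a, b, d}
  {a, c, d, f}  = {a, c, d} ∪ {c, f}
  {a, d, e, f}  = {a, d, e} ∪ {e, f}
  [57 total]
Step 5 (7 new):
  {a, f}  = {f} ∪ {a}
  {d, f}  = S∖{a, b, c, e}
  {a, d, f}  = {a, d} ∪ {f}
  {b, c, d}  = S∖{a, e, f}
  {b, c, e}  = {b, e} ∪ {c, e}
  {b, c, d, e}  = {b, e} ∪ {c, d, e}
  {b, c, d, f}  = S∖{a, e}
  [64 total]
Step 6: closed — nothing new.

Therefore σ(ℰ) = { {}, {a}, {b}, {c}, {d}, {e}, {f}, {a, b}, {a, c}, {a, d}, {a, e}, {a, f}, {b, c}, {b, d}, {b, e}, {b, f}, {c, d}, {c, e}, {c, f}, {d, e}, {d, f}, {e, f}, {a, b, c}, {a, b, d}, {a, b, e}, {a, b, f}, {a, c, d}, {a, c, e}, {a, c, f}, {a, d, e}, {a, d, f}, {a, e, f}, {b, c, d}, {b, c, e}, {b, c, f}, {b, d, e}, {b, d, f}, {b, e, f}, {c, d, e}, {c, d, f}, {c, e, f}, {d, e, f}, {a, b, c, d}, {a, b, c, e}, {a, b, c, f}, {a, b, d, e}, {a, b, d, f}, {a, b, e, f}, {a, c, d, e}, {a, c, d, f}, {a, c, e, f}, {a, d, e, f}, {b, c, d, e}, {b, c, d, f}, {b, c, e, f}, {b, d, e, f}, {c, d, e, f}, {a, b, c, d, e}, {a, b, c, d, f}, {a, b, c, e, f}, {a, b, d, e, f}, {a, c, d, e, f}, {b, c, d, e, f}, S } (|σ(ℰ)| = 64).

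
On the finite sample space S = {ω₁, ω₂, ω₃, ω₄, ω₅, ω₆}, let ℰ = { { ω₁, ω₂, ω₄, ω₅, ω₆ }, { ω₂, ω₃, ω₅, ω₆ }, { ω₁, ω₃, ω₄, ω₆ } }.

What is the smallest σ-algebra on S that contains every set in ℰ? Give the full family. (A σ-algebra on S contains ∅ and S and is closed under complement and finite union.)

Seed the family with ℰ together with ∅ and S: { ∅, { ω₁, ω₃, ω₄, ω₆ }, { ω₂, ω₃, ω₅, ω₆ }, { ω₁, ω₂, ω₄, ω₅, ω₆ }, S }.
Round 1 adds 3:
  { ω₃ }  = complement { ω₁, ω₂, ω₄, ω₅, ω₆ }
  { ω₁, ω₄ }  = complement { ω₂, ω₃, ω₅, ω₆ }
  { ω₂, ω₅ }  = complement { ω₁, ω₃, ω₄, ω₆ }
  [8 total]
Round 2: 3 new —
  { ω₁, ω₃, ω₄ }  = { ω₃ } ∪ { ω₁, ω₄ }
  { ω₂, ω₃, ω₅ }  = { ω₃ } ∪ { ω₂, ω₅ }
  { ω₁, ω₂, ω₄, ω₅ }  = { ω₂, ω₅ } ∪ { ω₁, ω₄ }
  [11 total]
Round 3 adds 4:
  { ω₃, ω₆ }  = complement { ω₁, ω₂, ω₄, ω₅ }
  { ω₁, ω₄, ω₆ }  = complement { ω₂, ω₃, ω₅ }
  { ω₂, ω₅, ω₆ }  = complement { ω₁, ω₃, ω₄ }
  { ω₁, ω₂, ω₃, ω₄, ω₅ }  = { ω₃ } ∪ { ω₁, ω₂, ω₄, ω₅ }
  [15 total]
Round 4: +1 →
  { ω₆ }  = complement { ω₁, ω₂, ω₃, ω₄, ω₅ }
  [16 total]
Round 5 adds nothing — fixpoint reached.

Therefore σ(ℰ) = { ∅, { ω₃ }, { ω₆ }, { ω₁, ω₄ }, { ω₂, ω₅ }, { ω₃, ω₆ }, { ω₁, ω₃, ω₄ }, { ω₁, ω₄, ω₆ }, { ω₂, ω₃, ω₅ }, { ω₂, ω₅, ω₆ }, { ω₁, ω₂, ω₄, ω₅ }, { ω₁, ω₃, ω₄, ω₆ }, { ω₂, ω₃, ω₅, ω₆ }, { ω₁, ω₂, ω₃, ω₄, ω₅ }, { ω₁, ω₂, ω₄, ω₅, ω₆ }, S } (|σ(ℰ)| = 16).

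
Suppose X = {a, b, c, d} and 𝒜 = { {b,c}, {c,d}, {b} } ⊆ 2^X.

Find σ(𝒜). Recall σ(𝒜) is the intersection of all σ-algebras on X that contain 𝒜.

σ(𝒜) (16 sets): { {}, {a}, {b}, {c}, {d}, {a,b}, {a,c}, {a,d}, {b,c}, {b,d}, {c,d}, {a,b,c}, {a,b,d}, {a,c,d}, {b,c,d}, X }

Derivation:
Start: 𝒜 ∪ {∅, X} = { {}, {b}, {b,c}, {c,d}, X }.
Pass 1 (4 new):
  {a,b}  = X∖{c,d}
  {a,d}  = X∖{b,c}
  {a,c,d}  = X∖{b}
  {b,c,d}  = {c,d} ∪ {b,c}
  (now 9)
Pass 2: 3 new —
  {a}  = X∖{b,c,d}
  {a,b,c}  = {a,b} ∪ {b,c}
  {a,b,d}  = {a,b} ∪ {a,d}
  (now 12)
Pass 3: 2 new —
  {c}  = X∖{a,b,d}
  {d}  = X∖{a,b,c}
  (now 14)
Pass 4: +2 →
  {a,c}  = {c} ∪ {a}
  {b,d}  = {d} ∪ {b}
  (now 16)
After Pass 5 the family is unchanged; done.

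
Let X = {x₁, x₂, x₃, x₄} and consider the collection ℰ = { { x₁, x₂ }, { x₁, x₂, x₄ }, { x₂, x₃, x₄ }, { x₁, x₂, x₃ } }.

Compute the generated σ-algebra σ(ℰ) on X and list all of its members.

Seed the family with ℰ together with ∅ and X: { {}, { x₁, x₂ }, { x₁, x₂, x₃ }, { x₁, x₂, x₄ }, { x₂, x₃, x₄ }, X }.
Round 1 (4 new):
  { x₁ }  = { x₂, x₃, x₄ }ᶜ
  { x₃ }  = { x₁, x₂, x₄ }ᶜ
  { x₄ }  = { x₁, x₂, x₃ }ᶜ
  { x₃, x₄ }  = { x₁, x₂ }ᶜ
  [10 total]
Round 2 adds 3:
  { x₁, x₃ }  = { x₃ } ∪ { x₁ }
  { x₁, x₄ }  = { x₄ } ∪ { x₁ }
  { x₁, x₃, x₄ }  = { x₃, x₄ } ∪ { x₁ }
  [13 total]
Round 3: 3 new —
  { x₂ }  = { x₁, x₃, x₄ }ᶜ
  { x₂, x₃ }  = { x₁, x₄ }ᶜ
  { x₂, x₄ }  = { x₁, x₃ }ᶜ
  [16 total]
Round 4: no new sets; the family is a σ-algebra.

Hence σ(ℰ) has 16 members: { {}, { x₁ }, { x₂ }, { x₃ }, { x₄ }, { x₁, x₂ }, { x₁, x₃ }, { x₁, x₄ }, { x₂, x₃ }, { x₂, x₄ }, { x₃, x₄ }, { x₁, x₂, x₃ }, { x₁, x₂, x₄ }, { x₁, x₃, x₄ }, { x₂, x₃, x₄ }, X }.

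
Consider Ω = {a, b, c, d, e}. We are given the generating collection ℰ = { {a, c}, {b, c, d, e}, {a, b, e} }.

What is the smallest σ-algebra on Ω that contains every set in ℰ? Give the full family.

Start: ℰ ∪ {∅, Ω} = { {}, {a, c}, {a, b, e}, {b, c, d, e}, Ω }.
Pass 1. New:
  {a}  = {b, c, d, e}ᶜ
  {c, d}  = {a, b, e}ᶜ
  {b, d, e}  = {a, c}ᶜ
  {a, b, c, e}  = {a, b, e} ∪ {a, c}
  |family| = 9
Pass 2: 3 new —
  {d}  = {a, b, c, e}ᶜ
  {a, c, d}  = {c, d} ∪ {a, c}
  {a, b, d, e}  = {a, b, e} ∪ {b, d, e}
  |family| = 12
Pass 3: 3 new —
  {c}  = {a, b, d, e}ᶜ
  {a, d}  = {d} ∪ {a}
  {b, e}  = {a, c, d}ᶜ
  |family| = 15
Pass 4. New:
  {b, c, e}  = {a, d}ᶜ
  |family| = 16
Pass 5: stable.

|σ(ℰ)| = 16.  σ(ℰ) = { {}, {a}, {c}, {d}, {a, c}, {a, d}, {b, e}, {c, d}, {a, b, e}, {a, c, d}, {b, c, e}, {b, d, e}, {a, b, c, e}, {a, b, d, e}, {b, c, d, e}, Ω }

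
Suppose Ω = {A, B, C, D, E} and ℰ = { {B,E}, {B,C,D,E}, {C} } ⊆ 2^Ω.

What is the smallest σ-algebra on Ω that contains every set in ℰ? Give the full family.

|σ(ℰ)| = 16.  σ(ℰ) = { {}, {A}, {C}, {D}, {A,C}, {A,D}, {B,E}, {C,D}, {A,B,E}, {A,C,D}, {B,C,E}, {B,D,E}, {A,B,C,E}, {A,B,D,E}, {B,C,D,E}, Ω }

Check:
Start: ℰ ∪ {∅, Ω} = { {}, {C}, {B,E}, {B,C,D,E}, Ω }.
Pass 1 adds 4:
  {A}  = Ω∖{B,C,D,E}
  {A,C,D}  = Ω∖{B,E}
  {B,C,E}  = {C} ∪ {B,E}
  {A,B,D,E}  = Ω∖{C}
  (now 9)
Pass 2 adds 4:
  {A,C}  = {C} ∪ {A}
  {A,D}  = Ω∖{B,C,E}
  {A,B,E}  = {B,E} ∪ {A}
  {A,B,C,E}  = {B,C,E} ∪ {A}
  (now 13)
Pass 3: +3 →
  {D}  = Ω∖{A,B,C,E}
  {C,D}  = Ω∖{A,B,E}
  {B,D,E}  = Ω∖{A,C}
  (now 16)
Pass 4: no new sets; the family is a σ-algebra.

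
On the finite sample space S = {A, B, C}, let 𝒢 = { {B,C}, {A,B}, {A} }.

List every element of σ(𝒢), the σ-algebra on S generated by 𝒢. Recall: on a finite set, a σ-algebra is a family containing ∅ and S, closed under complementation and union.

Answer: σ(𝒢) = { ∅, {A}, {B}, {C}, {A,B}, {A,C}, {B,C}, S }

Trace:
Start: 𝒢 ∪ {∅, S} = { ∅, {A}, {A,B}, {B,C}, S }.
Step 1 (1 new):
  {C}  = S∖{A,B}
  (now 6)
Step 2. New:
  {A,C}  = {C} ∪ {A}
  (now 7)
Step 3: 1 new —
  {B}  = S∖{A,C}
  (now 8)
After Step 4 the family is unchanged; done.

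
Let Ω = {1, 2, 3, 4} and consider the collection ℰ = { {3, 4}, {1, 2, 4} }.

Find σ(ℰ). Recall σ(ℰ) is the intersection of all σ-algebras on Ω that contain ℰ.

Start: ℰ ∪ {∅, Ω} = { ∅, {3, 4}, {1, 2, 4}, Ω }.
Step 1 (2 new):
  {3}  = ᶜ of {1, 2, 4}
  {1, 2}  = ᶜ of {3, 4}
  (now 6)
Step 2 (1 new):
  {1, 2, 3}  = {3} ∪ {1, 2}
  (now 7)
Step 3. New:
  {4}  = ᶜ of {1, 2, 3}
  (now 8)
After Step 4 the family is unchanged; done.

Hence σ(ℰ) has 8 members: { ∅, {3}, {4}, {1, 2}, {3, 4}, {1, 2, 3}, {1, 2, 4}, Ω }.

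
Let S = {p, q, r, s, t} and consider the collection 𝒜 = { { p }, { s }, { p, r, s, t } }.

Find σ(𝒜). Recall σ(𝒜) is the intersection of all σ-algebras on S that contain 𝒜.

Seed the family with 𝒜 together with ∅ and S: { {}, { p }, { s }, { p, r, s, t }, S }.
Pass 1 (4 new):
  { q }  = { p, r, s, t }ᶜ
  { p, s }  = { s } ∪ { p }
  { p, q, r, t }  = { s }ᶜ
  { q, r, s, t }  = { p }ᶜ
  [9 total]
Pass 2: 4 new —
  { p, q }  = { q } ∪ { p }
  { q, s }  = { q } ∪ { s }
  { p, q, s }  = { q } ∪ { p, s }
  { q, r, t }  = { p, s }ᶜ
  [13 total]
Pass 3. New:
  { r, t }  = { p, q, s }ᶜ
  { p, r, t }  = { q, s }ᶜ
  { r, s, t }  = { p, q }ᶜ
  [16 total]
Pass 4: no new sets; the family is a σ-algebra.

σ(𝒜) = { {}, { p }, { q }, { s }, { p, q }, { p, s }, { q, s }, { r, t }, { p, q, s }, { p, r, t }, { q, r, t }, { r, s, t }, { p, q, r, t }, { p, r, s, t }, { q, r, s, t }, S }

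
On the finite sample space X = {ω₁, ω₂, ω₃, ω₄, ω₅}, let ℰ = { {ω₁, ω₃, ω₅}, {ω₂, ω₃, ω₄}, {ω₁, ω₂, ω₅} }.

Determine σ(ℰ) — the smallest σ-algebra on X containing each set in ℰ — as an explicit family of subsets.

σ(ℰ) = { ∅, {ω₂}, {ω₃}, {ω₄}, {ω₁, ω₅}, {ω₂, ω₃}, {ω₂, ω₄}, {ω₃, ω₄}, {ω₁, ω₂, ω₅}, {ω₁, ω₃, ω₅}, {ω₁, ω₄, ω₅}, {ω₂, ω₃, ω₄}, {ω₁, ω₂, ω₃, ω₅}, {ω₁, ω₂, ω₄, ω₅}, {ω₁, ω₃, ω₄, ω₅}, X }

Check:
Start: ℰ ∪ {∅, X} = { ∅, {ω₁, ω₂, ω₅}, {ω₁, ω₃, ω₅}, {ω₂, ω₃, ω₄}, X }.
Step 1 (4 new):
  {ω₁, ω₅}  = X∖{ω₂, ω₃, ω₄}
  {ω₂, ω₄}  = X∖{ω₁, ω₃, ω₅}
  {ω₃, ω₄}  = X∖{ω₁, ω₂, ω₅}
  {ω₁, ω₂, ω₃, ω₅}  = {ω₁, ω₂, ω₅} ∪ {ω₁, ω₃, ω₅}
Step 2 (3 new):
  {ω₄}  = X∖{ω₁, ω₂, ω₃, ω₅}
  {ω₁, ω₂, ω₄, ω₅}  = {ω₁, ω₂, ω₅} ∪ {ω₂, ω₄}
  {ω₁, ω₃, ω₄, ω₅}  = {ω₃, ω₄} ∪ {ω₁, ω₃, ω₅}
Step 3 (3 new):
  {ω₂}  = X∖{ω₁, ω₃, ω₄, ω₅}
  {ω₃}  = X∖{ω₁, ω₂, ω₄, ω₅}
  {ω₁, ω₄, ω₅}  = {ω₁, ω₅} ∪ {ω₄}
Step 4: 1 new —
  {ω₂, ω₃}  = X∖{ω₁, ω₄, ω₅}
Step 5: closed — nothing new.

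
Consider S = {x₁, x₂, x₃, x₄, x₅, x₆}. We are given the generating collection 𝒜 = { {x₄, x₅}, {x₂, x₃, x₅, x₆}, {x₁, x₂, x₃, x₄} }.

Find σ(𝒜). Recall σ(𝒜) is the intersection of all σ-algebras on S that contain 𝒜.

Take S₀ = 𝒜 ∪ {∅, S} = { {}, {x₄, x₅}, {x₁, x₂, x₃, x₄}, {x₂, x₃, x₅, x₆}, S }.
Pass 1. New:
  {x₁, x₄}  = {x₂, x₃, x₅, x₆}ᶜ
  {x₅, x₆}  = {x₁, x₂, x₃, x₄}ᶜ
  {x₁, x₂, x₃, x₆}  = {x₄, x₅}ᶜ
  {x₁, x₂, x₃, x₄, x₅}  = {x₄, x₅} ∪ {x₁, x₂, x₃, x₄}
  {x₂, x₃, x₄, x₅, x₆}  = {x₄, x₅} ∪ {x₂, x₃, x₅, x₆}
  — 10 sets.
Pass 2: 7 new —
  {x₁}  = {x₂, x₃, x₄, x₅, x₆}ᶜ
  {x₆}  = {x₁, x₂, x₃, x₄, x₅}ᶜ
  {x₁, x₄, x₅}  = {x₄, x₅} ∪ {x₁, x₄}
  {x₄, x₅, x₆}  = {x₅, x₆} ∪ {x₄, x₅}
  {x₁, x₄, x₅, x₆}  = {x₅, x₆} ∪ {x₁, x₄}
  {x₁, x₂, x₃, x₄, x₆}  = {x₁, x₂, x₃, x₆} ∪ {x₁, x₄}
  {x₁, x₂, x₃, x₅, x₆}  = {x₅, x₆} ∪ {x₁, x₂, x₃, x₆}
  — 17 sets.
Pass 3: 8 new —
  {x₄}  = {x₁, x₂, x₃, x₅, x₆}ᶜ
  {x₅}  = {x₁, x₂, x₃, x₄, x₆}ᶜ
  {x₁, x₆}  = {x₁} ∪ {x₆}
  {x₂, x₃}  = {x₁, x₄, x₅, x₆}ᶜ
  {x₁, x₂, x₃}  = {x₄, x₅, x₆}ᶜ
  {x₁, x₄, x₆}  = {x₁, x₄} ∪ {x₆}
  {x₁, x₅, x₆}  = {x₅, x₆} ∪ {x₁}
  {x₂, x₃, x₆}  = {x₁, x₄, x₅}ᶜ
  — 25 sets.
Pass 4 (7 new):
  {x₁, x₅}  = {x₁} ∪ {x₅}
  {x₄, x₆}  = {x₆} ∪ {x₄}
  {x₂, x₃, x₄}  = {x₁, x₅, x₆}ᶜ
  {x₂, x₃, x₅}  = {x₁, x₄, x₆}ᶜ
  {x₁, x₂, x₃, x₅}  = {x₁, x₂, x₃} ∪ {x₅}
  {x₂, x₃, x₄, x₅}  = {x₁, x₆}ᶜ
  {x₂, x₃, x₄, x₆}  = {x₂, x₃, x₆} ∪ {x₄}
  — 32 sets.
Pass 5: no new sets; the family is a σ-algebra.

σ(𝒜) = { {}, {x₁}, {x₄}, {x₅}, {x₆}, {x₁, x₄}, {x₁, x₅}, {x₁, x₆}, {x₂, x₃}, {x₄, x₅}, {x₄, x₆}, {x₅, x₆}, {x₁, x₂, x₃}, {x₁, x₄, x₅}, {x₁, x₄, x₆}, {x₁, x₅, x₆}, {x₂, x₃, x₄}, {x₂, x₃, x₅}, {x₂, x₃, x₆}, {x₄, x₅, x₆}, {x₁, x₂, x₃, x₄}, {x₁, x₂, x₃, x₅}, {x₁, x₂, x₃, x₆}, {x₁, x₄, x₅, x₆}, {x₂, x₃, x₄, x₅}, {x₂, x₃, x₄, x₆}, {x₂, x₃, x₅, x₆}, {x₁, x₂, x₃, x₄, x₅}, {x₁, x₂, x₃, x₄, x₆}, {x₁, x₂, x₃, x₅, x₆}, {x₂, x₃, x₄, x₅, x₆}, S }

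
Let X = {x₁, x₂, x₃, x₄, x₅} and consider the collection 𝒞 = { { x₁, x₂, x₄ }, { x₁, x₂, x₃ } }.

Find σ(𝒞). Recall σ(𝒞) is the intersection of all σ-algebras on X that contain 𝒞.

Answer: σ(𝒞) = { {  }, { x₃ }, { x₄ }, { x₅ }, { x₁, x₂ }, { x₃, x₄ }, { x₃, x₅ }, { x₄, x₅ }, { x₁, x₂, x₃ }, { x₁, x₂, x₄ }, { x₁, x₂, x₅ }, { x₃, x₄, x₅ }, { x₁, x₂, x₃, x₄ }, { x₁, x₂, x₃, x₅ }, { x₁, x₂, x₄, x₅ }, X }

Derivation:
Seed the family with 𝒞 together with ∅ and X: { {  }, { x₁, x₂, x₃ }, { x₁, x₂, x₄ }, X }.
Pass 1: +3 →
  { x₃, x₅ }  = complement { x₁, x₂, x₄ }
  { x₄, x₅ }  = complement { x₁, x₂, x₃ }
  { x₁, x₂, x₃, x₄ }  = { x₁, x₂, x₃ } ∪ { x₁, x₂, x₄ }
  — 7 sets.
Pass 2: +4 →
  { x₅ }  = complement { x₁, x₂, x₃, x₄ }
  { x₃, x₄, x₅ }  = { x₄, x₅ } ∪ { x₃, x₅ }
  { x₁, x₂, x₃, x₅ }  = { x₁, x₂, x₃ } ∪ { x₃, x₅ }
  { x₁, x₂, x₄, x₅ }  = { x₄, x₅ } ∪ { x₁, x₂, x₄ }
  — 11 sets.
Pass 3 adds 3:
  { x₃ }  = complement { x₁, x₂, x₄, x₅ }
  { x₄ }  = complement { x₁, x₂, x₃, x₅ }
  { x₁, x₂ }  = complement { x₃, x₄, x₅ }
  — 14 sets.
Pass 4. New:
  { x₃, x₄ }  = { x₃ } ∪ { x₄ }
  { x₁, x₂, x₅ }  = { x₁, x₂ } ∪ { x₅ }
  — 16 sets.
Pass 5: stable.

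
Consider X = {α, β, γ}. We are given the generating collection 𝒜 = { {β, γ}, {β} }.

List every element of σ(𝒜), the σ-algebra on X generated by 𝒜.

Answer: σ(𝒜) = { {}, {α}, {β}, {γ}, {α, β}, {α, γ}, {β, γ}, X }

Check:
Start: 𝒜 ∪ {∅, X} = { {}, {β}, {β, γ}, X }.
Pass 1. New:
  {α}  = ᶜ of {β, γ}
  {α, γ}  = ᶜ of {β}
  [6 total]
Pass 2: 1 new —
  {α, β}  = {β} ∪ {α}
  [7 total]
Pass 3. New:
  {γ}  = ᶜ of {α, β}
  [8 total]
Pass 4: stable.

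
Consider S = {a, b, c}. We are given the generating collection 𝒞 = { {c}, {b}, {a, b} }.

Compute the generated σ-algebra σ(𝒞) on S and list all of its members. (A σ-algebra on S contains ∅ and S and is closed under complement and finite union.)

Answer: σ(𝒞) = { {}, {a}, {b}, {c}, {a, b}, {a, c}, {b, c}, S }

Check:
Initial family (5 sets): { {}, {b}, {c}, {a, b}, S }.
Step 1 (2 new):
  {a, c}  = complement {b}
  {b, c}  = {c} ∪ {b}
  (now 7)
Step 2. New:
  {a}  = complement {b, c}
  (now 8)
Step 3: no new sets; the family is a σ-algebra.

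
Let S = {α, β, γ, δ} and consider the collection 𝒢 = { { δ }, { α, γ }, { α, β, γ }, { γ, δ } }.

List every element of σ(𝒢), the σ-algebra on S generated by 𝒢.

Answer: σ(𝒢) = { ∅, { α }, { β }, { γ }, { δ }, { α, β }, { α, γ }, { α, δ }, { β, γ }, { β, δ }, { γ, δ }, { α, β, γ }, { α, β, δ }, { α, γ, δ }, { β, γ, δ }, S }

Derivation:
Seed the family with 𝒢 together with ∅ and S: { ∅, { δ }, { α, γ }, { γ, δ }, { α, β, γ }, S }.
Step 1: 3 new —
  { α, β }  = { γ, δ }ᶜ
  { β, δ }  = { α, γ }ᶜ
  { α, γ, δ }  = { γ, δ } ∪ { α, γ }
  |family| = 9
Step 2: +3 →
  { β }  = { α, γ, δ }ᶜ
  { α, β, δ }  = { α, β } ∪ { δ }
  { β, γ, δ }  = { γ, δ } ∪ { β, δ }
  |family| = 12
Step 3: 2 new —
  { α }  = { β, γ, δ }ᶜ
  { γ }  = { α, β, δ }ᶜ
  |family| = 14
Step 4 (2 new):
  { α, δ }  = { δ } ∪ { α }
  { β, γ }  = { γ } ∪ { β }
  |family| = 16
After Step 5 the family is unchanged; done.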